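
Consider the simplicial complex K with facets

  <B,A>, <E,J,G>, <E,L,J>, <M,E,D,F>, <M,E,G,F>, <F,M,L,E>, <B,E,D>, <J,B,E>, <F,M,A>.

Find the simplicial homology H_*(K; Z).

We work with the vertex ordering A < B < D < E < F < G < J < L < M. The simplices of K, each written with vertices in increasing order, are:

  0-simplices (9): A, B, D, E, F, G, J, L, M
  1-simplices (21): AB, AF, AM, BD, BE, BJ, DE, DF, DM, EF, EG, EJ, EL, EM, FG, FL, FM, GJ, GM, JL, LM
  2-simplices (15): AFM, BDE, BEJ, DEF, DEM, DFM, EFG, EFL, EFM, EGJ, EGM, EJL, ELM, FGM, FLM
  3-simplices (3): DEFM, EFGM, EFLM

Hence C_0 ≅ Z^9, C_1 ≅ Z^21, C_2 ≅ Z^15, C_3 ≅ Z^3.

Boundary ∂_1: C_1 → C_0 sends each edge [p,q] (with p < q) to q − p.
This gives a 9×21 integer matrix of rank 8; reducing to Smith normal form yields diagonal entries (1,1,1,1,1,1,1,1).

Boundary ∂_2: C_2 → C_1 sends each 2-simplex [p,q,r] to [q,r] − [p,r] + [p,q]. For instance
  ∂BDE = DE − BE + BD,
  ∂DFM = FM − DM + DF.
The 21×15 boundary matrix has rank 12 and Smith normal form diag(1,1,1,1,1,1,1,1,1,1,1,1).

The boundary map ∂_3: C_3 → C_2 sends each 3-simplex σ to the alternating sum Σ_i (−1)^i (σ with its i-th vertex removed). For instance
  ∂EFGM = FGM − EGM + EFM − EFG,
  ∂EFLM = FLM − ELM + EFM − EFL.
The 15×3 boundary matrix has rank 3 and Smith normal form diag(1,1,1).

Computing H_k = (kernel of ∂_k) / (image of ∂_{k+1}):

  H_0: rank C_0 − rank ∂_1 = 9 − 8 = 1, and the invariant factors of ∂_1 are all 1, so H_0 = Z.
  H_1: rank ker ∂_1 − rank ∂_2 = (21 − 8) − 12 = 1, and the invariant factors of ∂_2 are all 1, so H_1 = Z.
  H_2: rank ker ∂_2 − rank ∂_3 = (15 − 12) − 3 = 0, and the invariant factors of ∂_3 are all 1, so H_2 = 0.
  H_3: rank ker ∂_3 − rank ∂_4 = (3 − 3) − 0 = 0, and there is no ∂_4, so H_3 = 0.

H_0 = Z,  H_1 = Z,  H_2 = 0,  H_3 = 0.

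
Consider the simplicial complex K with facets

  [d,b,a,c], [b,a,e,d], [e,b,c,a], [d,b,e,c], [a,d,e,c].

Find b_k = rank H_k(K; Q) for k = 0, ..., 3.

We work with the vertex ordering a < b < c < d < e. The simplices of K, each written with vertices in increasing order, are:

  0-simplices (5): a, b, c, d, e
  1-simplices (10): ab, ac, ad, ae, bc, bd, be, cd, ce, de
  2-simplices (10): abc, abd, abe, acd, ace, ade, bcd, bce, bde, cde
  3-simplices (5): abcd, abce, abde, acde, bcde

Hence C_0 ≅ Z^5, C_1 ≅ Z^10, C_2 ≅ Z^10, C_3 ≅ Z^5.

The boundary map ∂_1: C_1 → C_0 is given by ∂[p,q] = [q] − [p]. For instance
  ∂be = e − b.
The 5×10 boundary matrix has rank 4 and Smith normal form diag(1,1,1,1).

Boundary ∂_2: C_2 → C_1 maps a triangle to the signed sum of its edges. For instance
  ∂abe = be − ae + ab,
  ∂ade = de − ae + ad.
As a 10×10 matrix over Z this has rank 6, with invariant factors (1,1,1,1,1,1).

Boundary ∂_3: C_3 → C_2 sends each 3-simplex σ to the alternating sum Σ_i (−1)^i (σ with its i-th vertex removed). For instance
  ∂abde = bde − ade + abe − abd,
  ∂abcd = bcd − acd + abd − abc.
This gives a 10×5 integer matrix of rank 4; reducing to Smith normal form yields diagonal entries (1,1,1,1).

Reading off H_k = ker ∂_k / im ∂_{k+1}:

  H_0: rank C_0 − rank ∂_1 = 5 − 4 = 1, and the invariant factors of ∂_1 are all 1, so H_0 ≅ Z.
  H_1: rank ker ∂_1 − rank ∂_2 = (10 − 4) − 6 = 0, and the invariant factors of ∂_2 are all 1, so H_1 ≅ 0.
  H_2: rank ker ∂_2 − rank ∂_3 = (10 − 6) − 4 = 0, and the invariant factors of ∂_3 are all 1, so H_2 ≅ 0.
  H_3: rank ker ∂_3 − rank ∂_4 = (5 − 4) − 0 = 1, and there is no ∂_4, so H_3 ≅ Z.

As a check, the Euler characteristic is 5 − 10 + 10 − 5 = 0, which agrees with 1 − 0 + 0 − 1 = 0.
(K is a triangulation of the 3-sphere S^3.)

Hence the Betti numbers are b_0 = 1, b_1 = 0, b_2 = 0, b_3 = 1.

b_0 = 1, b_1 = 0, b_2 = 0, b_3 = 1.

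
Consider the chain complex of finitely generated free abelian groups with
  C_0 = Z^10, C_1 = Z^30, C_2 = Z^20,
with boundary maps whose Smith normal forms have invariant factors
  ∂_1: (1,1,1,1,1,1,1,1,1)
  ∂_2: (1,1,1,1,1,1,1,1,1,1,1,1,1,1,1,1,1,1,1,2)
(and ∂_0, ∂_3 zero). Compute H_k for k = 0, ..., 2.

H_0 = Z,  H_1 = Z × Z/2,  H_2 = 0.

H_0: b_0 = 10 − 0 − 9 = 1; torsion from ∂_1 factors > 1: none. So H_0 = Z.
H_1: b_1 = 30 − 9 − 20 = 1; torsion from ∂_2 factors > 1: [2]. So H_1 = Z × Z/2.
H_2: b_2 = 20 − 20 − 0 = 0; torsion from ∂_3 factors > 1: none. So H_2 = 0.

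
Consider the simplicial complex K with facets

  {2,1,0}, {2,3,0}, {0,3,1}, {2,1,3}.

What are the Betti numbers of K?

b_0 = 1, b_1 = 0, b_2 = 1.

Fix the vertex order 0 < 1 < 2 < 3 and write every simplex with vertices in increasing order. Then dim K = 2 and the simplices of K are:

  0-simplices (4): [0], [1], [2], [3]
  1-simplices (6): [0,1], [0,2], [0,3], [1,2], [1,3], [2,3]
  2-simplices (4): [0,1,2], [0,1,3], [0,2,3], [1,2,3]

giving chain groups C_0 ≅ Z^4, C_1 ≅ Z^6, C_2 ≅ Z^4.

∂_1: C_1 → C_0 sends each edge [p,q] (with p < q) to q − p. For instance
  ∂[1,2] = [2] − [1].
The 4×6 boundary matrix has rank 3 and Smith normal form diag(1,1,1).

The boundary map ∂_2: C_2 → C_1 maps a triangle to the signed sum of its edges. For instance
  ∂[0,1,2] = [1,2] − [0,2] + [0,1],
  ∂[1,2,3] = [2,3] − [1,3] + [1,2].
The 6×4 boundary matrix has rank 3 and Smith normal form diag(1,1,1).

From H_k ≅ ker(∂_k) / im(∂_{k+1}) we obtain:

  H_0: rank C_0 − rank ∂_1 = 4 − 3 = 1, and the invariant factors of ∂_1 are all 1, so H_0 ≅ Z.
  H_1: rank ker ∂_1 − rank ∂_2 = (6 − 3) − 3 = 0, and the invariant factors of ∂_2 are all 1, so H_1 ≅ 0.
  H_2: rank ker ∂_2 − rank ∂_3 = (4 − 3) − 0 = 1, and there is no ∂_3, so H_2 ≅ Z.

As a check, the Euler characteristic is 4 − 6 + 4 = 2, which agrees with 1 − 0 + 1 = 2.
(K is a triangulation of the 2-sphere S^2.)

Hence the Betti numbers are b_0 = 1, b_1 = 0, b_2 = 1.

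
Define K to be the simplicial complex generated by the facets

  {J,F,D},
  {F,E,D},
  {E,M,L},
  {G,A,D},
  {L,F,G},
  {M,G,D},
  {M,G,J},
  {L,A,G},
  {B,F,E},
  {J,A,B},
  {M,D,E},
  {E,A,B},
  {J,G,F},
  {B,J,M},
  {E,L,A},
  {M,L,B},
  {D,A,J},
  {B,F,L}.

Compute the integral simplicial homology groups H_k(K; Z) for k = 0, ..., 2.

We work with the vertex ordering A < B < D < E < F < G < J < L < M. The simplices of K, each written with vertices in increasing order, are:

  0-simplices (9): A, B, D, E, F, G, J, L, M
  1-simplices (27): AB, AD, AE, AG, AJ, AL, BE, BF, BJ, BL, BM, DE, DF, DG, DJ, DM, EF, EL, EM, FG, FJ, FL, GJ, GL, GM, JM, LM
  2-simplices (18): ABE, ABJ, ADG, ADJ, AEL, AGL, BEF, BFL, BJM, BLM, DEF, DEM, DFJ, DGM, ELM, FGJ, FGL, GJM

so the chain groups are C_0 ≅ Z^9, C_1 ≅ Z^27, C_2 ≅ Z^18.

Boundary ∂_1: C_1 → C_0 sends each edge [p,q] (with p < q) to q − p.
The resulting 9×27 matrix has rank 8, and its Smith normal form has invariant factors (1,1,1,1,1,1,1,1).

Boundary ∂_2: C_2 → C_1 acts by ∂[p,q,r] = [q,r] − [p,r] + [p,q]. For instance
  ∂ADG = DG − AG + AD,
  ∂DEM = EM − DM + DE.
The 27×18 boundary matrix has rank 18 and Smith normal form diag(1,1,1,1,1,1,1,1,1,1,1,1,1,1,1,1,1,2).

Now H_k = ker ∂_k / im ∂_{k+1}, so:

  H_0: rank C_0 − rank ∂_1 = 9 − 8 = 1, and the invariant factors of ∂_1 are all 1, so H_0 ≅ Z.
  H_1: rank ker ∂_1 − rank ∂_2 = (27 − 8) − 18 = 1, and ∂_2 has invariant factor 2 > 1, so H_1 ≅ Z ⊕ Z/2Z.
  H_2: rank ker ∂_2 − rank ∂_3 = (18 − 18) − 0 = 0, and there is no ∂_3, so H_2 ≅ 0.

H_0 = Z,  H_1 = Z ⊕ Z/2Z,  H_2 = 0.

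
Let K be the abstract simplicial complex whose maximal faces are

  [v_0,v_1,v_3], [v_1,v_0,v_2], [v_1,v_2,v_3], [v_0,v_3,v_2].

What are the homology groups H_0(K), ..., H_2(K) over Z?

Take the total order v_0 < v_1 < v_2 < v_3 on the vertex set. Then K (dimension 2) consists of the simplices:

  0-simplices (4): [v_0], [v_1], [v_2], [v_3]
  1-simplices (6): [v_0,v_1], [v_0,v_2], [v_0,v_3], [v_1,v_2], [v_1,v_3], [v_2,v_3]
  2-simplices (4): [v_0,v_1,v_2], [v_0,v_1,v_3], [v_0,v_2,v_3], [v_1,v_2,v_3]

Hence C_0 ≅ Z^4, C_1 ≅ Z^6, C_2 ≅ Z^4.

The boundary map ∂_1: C_1 → C_0 sends each edge [p,q] (with p < q) to q − p. For instance
  ∂[v_2,v_3] = [v_3] − [v_2].
As a 4×6 matrix over Z this has rank 3, with invariant factors (1,1,1).

∂_2: C_2 → C_1 sends each 2-simplex [p,q,r] to [q,r] − [p,r] + [p,q]. For instance
  ∂[v_0,v_2,v_3] = [v_2,v_3] − [v_0,v_3] + [v_0,v_2],
  ∂[v_0,v_1,v_3] = [v_1,v_3] − [v_0,v_3] + [v_0,v_1].
This gives a 6×4 integer matrix of rank 3; reducing to Smith normal form yields diagonal entries (1,1,1).

Now H_k = ker ∂_k / im ∂_{k+1}, so:

  H_0: rank C_0 − rank ∂_1 = 4 − 3 = 1, and the invariant factors of ∂_1 are all 1, so H_0 ≅ Z.
  H_1: rank ker ∂_1 − rank ∂_2 = (6 − 3) − 3 = 0, and the invariant factors of ∂_2 are all 1, so H_1 ≅ 0.
  H_2: rank ker ∂_2 − rank ∂_3 = (4 − 3) − 0 = 1, and there is no ∂_3, so H_2 ≅ Z.

H_0 ≅ Z,  H_1 = 0,  H_2 ≅ Z.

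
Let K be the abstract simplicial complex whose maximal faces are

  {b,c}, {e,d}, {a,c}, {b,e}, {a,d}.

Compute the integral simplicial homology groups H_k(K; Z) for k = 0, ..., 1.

H_0 = Z,  H_1 = Z.

Order the vertices as a < b < c < d < e. Listing each simplex with vertices in this order, K has dimension 1 with simplices:

  0-simplices (5): a, b, c, d, e
  1-simplices (5): ac, ad, bc, be, de

giving chain groups C_0 ≅ Z^5, C_1 ≅ Z^5.

The boundary map ∂_1: C_1 → C_0 sends each edge [p,q] (with p < q) to q − p. For instance
  ∂ac = c − a.
The 5×5 boundary matrix has rank 4 and Smith normal form diag(1,1,1,1).

Computing H_k = (kernel of ∂_k) / (image of ∂_{k+1}):

  H_0: rank C_0 − rank ∂_1 = 5 − 4 = 1, and the invariant factors of ∂_1 are all 1, so H_0 ≅ Z.
  H_1: rank ker ∂_1 − rank ∂_2 = (5 − 4) − 0 = 1, and there is no ∂_2, so H_1 ≅ Z.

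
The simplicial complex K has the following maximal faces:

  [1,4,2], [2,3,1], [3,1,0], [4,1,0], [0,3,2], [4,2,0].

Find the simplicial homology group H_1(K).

H_1 ≅ 0.

Fix the vertex order 0 < 1 < 2 < 3 < 4 and write every simplex with vertices in increasing order. Then dim K = 2 and the simplices of K are:

  0-simplices (5): [0], [1], [2], [3], [4]
  1-simplices (9): [0,1], [0,2], [0,3], [0,4], [1,2], [1,3], [1,4], [2,3], [2,4]
  2-simplices (6): [0,1,3], [0,1,4], [0,2,3], [0,2,4], [1,2,3], [1,2,4]

Hence C_0 ≅ Z^5, C_1 ≅ Z^9, C_2 ≅ Z^6.

The boundary map ∂_1: C_1 → C_0 sends each edge [p,q] (with p < q) to q − p.
The resulting 5×9 matrix has rank 4, and its Smith normal form has invariant factors (1,1,1,1).

The boundary map ∂_2: C_2 → C_1 sends each 2-simplex [p,q,r] to [q,r] − [p,r] + [p,q]. For instance
  ∂[1,2,3] = [2,3] − [1,3] + [1,2],
  ∂[0,2,4] = [2,4] − [0,4] + [0,2].
The resulting 9×6 matrix has rank 5, and its Smith normal form has invariant factors (1,1,1,1,1).

Reading off H_k = ker ∂_k / im ∂_{k+1}:

  H_1: rank ker ∂_1 − rank ∂_2 = (9 − 4) − 5 = 0, and the invariant factors of ∂_2 are all 1, so H_1 ≅ 0.

(K is a triangulation of the 2-sphere S^2.)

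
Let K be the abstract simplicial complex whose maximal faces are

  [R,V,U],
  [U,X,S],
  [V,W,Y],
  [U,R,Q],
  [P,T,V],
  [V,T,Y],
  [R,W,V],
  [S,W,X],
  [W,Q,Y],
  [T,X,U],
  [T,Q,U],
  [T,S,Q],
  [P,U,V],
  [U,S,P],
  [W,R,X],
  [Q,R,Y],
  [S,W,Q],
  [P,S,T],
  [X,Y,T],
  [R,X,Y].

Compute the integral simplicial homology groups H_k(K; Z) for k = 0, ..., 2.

Order the vertices as P < Q < R < S < T < U < V < W < X < Y. Listing each simplex with vertices in this order, K has dimension 2 with simplices:

  0-simplices (10): P, Q, R, S, T, U, V, W, X, Y
  1-simplices (30): PS, PT, PU, PV, QR, QS, QT, QU, QW, QY, RU, RV, RW, RX, RY, ST, SU, SW, SX, TU, TV, TX, TY, UV, UX, VW, VY, WX, WY, XY
  2-simplices (20): PST, PSU, PTV, PUV, QRU, QRY, QST, QSW, QTU, QWY, RUV, RVW, RWX, RXY, SUX, SWX, TUX, TVY, TXY, VWY

giving chain groups C_0 ≅ Z^10, C_1 ≅ Z^30, C_2 ≅ Z^20.

Boundary ∂_1: C_1 → C_0 sends each edge [p,q] (with p < q) to q − p.
As a 10×30 matrix over Z this has rank 9, with invariant factors (1,1,1,1,1,1,1,1,1).

Boundary ∂_2: C_2 → C_1 sends each 2-simplex [p,q,r] to [q,r] − [p,r] + [p,q]. For instance
  ∂VWY = WY − VY + VW,
  ∂PUV = UV − PV + PU.
The resulting 30×20 matrix has rank 20, and its Smith normal form has invariant factors (1,1,1,1,1,1,1,1,1,1,1,1,1,1,1,1,1,1,1,2).

Reading off H_k = ker ∂_k / im ∂_{k+1}:

  H_0: rank C_0 − rank ∂_1 = 10 − 9 = 1, and the invariant factors of ∂_1 are all 1, so H_0 ≅ Z.
  H_1: rank ker ∂_1 − rank ∂_2 = (30 − 9) − 20 = 1, and ∂_2 has invariant factor 2 > 1, so H_1 ≅ Z ⊕ Z/2.
  H_2: rank ker ∂_2 − rank ∂_3 = (20 − 20) − 0 = 0, and there is no ∂_3, so H_2 ≅ 0.

As a check, the Euler characteristic is 10 − 30 + 20 = 0, which agrees with 1 − 1 + 0 = 0.

H_0 ≅ Z,  H_1 ≅ Z ⊕ Z/2,  H_2 = 0.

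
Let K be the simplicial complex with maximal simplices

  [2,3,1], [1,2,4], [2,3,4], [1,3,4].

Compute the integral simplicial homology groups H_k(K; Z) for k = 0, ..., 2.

We work with the vertex ordering 1 < 2 < 3 < 4. The simplices of K, each written with vertices in increasing order, are:

  0-simplices (4): [1], [2], [3], [4]
  1-simplices (6): [1,2], [1,3], [1,4], [2,3], [2,4], [3,4]
  2-simplices (4): [1,2,3], [1,2,4], [1,3,4], [2,3,4]

Hence C_0 ≅ Z^4, C_1 ≅ Z^6, C_2 ≅ Z^4.

∂_1: C_1 → C_0 is given by ∂[p,q] = [q] − [p].
The 4×6 boundary matrix has rank 3 and Smith normal form diag(1,1,1).

The boundary map ∂_2: C_2 → C_1 maps a triangle to the signed sum of its edges. For instance
  ∂[1,2,4] = [2,4] − [1,4] + [1,2],
  ∂[1,3,4] = [3,4] − [1,4] + [1,3].
The resulting 6×4 matrix has rank 3, and its Smith normal form has invariant factors (1,1,1).

Computing H_k = (kernel of ∂_k) / (image of ∂_{k+1}):

  H_0: rank C_0 − rank ∂_1 = 4 − 3 = 1, and the invariant factors of ∂_1 are all 1, so H_0 = Z.
  H_1: rank ker ∂_1 − rank ∂_2 = (6 − 3) − 3 = 0, and the invariant factors of ∂_2 are all 1, so H_1 = 0.
  H_2: rank ker ∂_2 − rank ∂_3 = (4 − 3) − 0 = 1, and there is no ∂_3, so H_2 = Z.

As a check, the Euler characteristic is 4 − 6 + 4 = 2, which agrees with 1 − 0 + 1 = 2.
(K is a triangulation of the 2-sphere S^2.)

H_0 ≅ Z,  H_1 = 0,  H_2 ≅ Z.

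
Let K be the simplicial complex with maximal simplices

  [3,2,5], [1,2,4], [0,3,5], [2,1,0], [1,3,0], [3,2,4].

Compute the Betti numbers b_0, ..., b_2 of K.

b_0 = 1, b_1 = 1, b_2 = 0.

We work with the vertex ordering 0 < 1 < 2 < 3 < 4 < 5. The simplices of K, each written with vertices in increasing order, are:

  0-simplices (6): [0], [1], [2], [3], [4], [5]
  1-simplices (12): [0,1], [0,2], [0,3], [0,5], [1,2], [1,3], [1,4], [2,3], [2,4], [2,5], [3,4], [3,5]
  2-simplices (6): [0,1,2], [0,1,3], [0,3,5], [1,2,4], [2,3,4], [2,3,5]

so the chain groups are C_0 ≅ Z^6, C_1 ≅ Z^12, C_2 ≅ Z^6.

The boundary map ∂_1: C_1 → C_0 sends each edge [p,q] (with p < q) to q − p. For instance
  ∂[1,3] = [3] − [1].
This gives a 6×12 integer matrix of rank 5; reducing to Smith normal form yields diagonal entries (1,1,1,1,1).

Boundary ∂_2: C_2 → C_1 sends each 2-simplex [p,q,r] to [q,r] − [p,r] + [p,q]. For instance
  ∂[2,3,5] = [3,5] − [2,5] + [2,3],
  ∂[2,3,4] = [3,4] − [2,4] + [2,3].
The resulting 12×6 matrix has rank 6, and its Smith normal form has invariant factors (1,1,1,1,1,1).

From H_k ≅ ker(∂_k) / im(∂_{k+1}) we obtain:

  H_0: rank C_0 − rank ∂_1 = 6 − 5 = 1, and the invariant factors of ∂_1 are all 1, so H_0 = Z.
  H_1: rank ker ∂_1 − rank ∂_2 = (12 − 5) − 6 = 1, and the invariant factors of ∂_2 are all 1, so H_1 = Z.
  H_2: rank ker ∂_2 − rank ∂_3 = (6 − 6) − 0 = 0, and there is no ∂_3, so H_2 = 0.

Hence the Betti numbers are b_0 = 1, b_1 = 1, b_2 = 0.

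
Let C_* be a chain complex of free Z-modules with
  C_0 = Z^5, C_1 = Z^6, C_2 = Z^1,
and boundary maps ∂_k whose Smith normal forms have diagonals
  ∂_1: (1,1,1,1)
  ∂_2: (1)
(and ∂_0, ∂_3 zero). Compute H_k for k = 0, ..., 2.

H_0 ≅ Z,  H_1 ≅ Z,  H_2 = 0.

H_0: b_0 = 5 − 0 − 4 = 1; torsion from ∂_1 factors > 1: none. So H_0 ≅ Z.
H_1: b_1 = 6 − 4 − 1 = 1; torsion from ∂_2 factors > 1: none. So H_1 ≅ Z.
H_2: b_2 = 1 − 1 − 0 = 0; torsion from ∂_3 factors > 1: none. So H_2 ≅ 0.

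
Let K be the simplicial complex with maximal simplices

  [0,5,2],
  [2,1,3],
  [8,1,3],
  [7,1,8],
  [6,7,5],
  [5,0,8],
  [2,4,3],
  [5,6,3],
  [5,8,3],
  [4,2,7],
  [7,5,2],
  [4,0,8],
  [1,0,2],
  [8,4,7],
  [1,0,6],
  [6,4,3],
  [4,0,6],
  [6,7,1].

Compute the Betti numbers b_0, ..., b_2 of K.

We work with the vertex ordering 0 < 1 < 2 < 3 < 4 < 5 < 6 < 7 < 8. The simplices of K, each written with vertices in increasing order, are:

  0-simplices (9): [0], [1], [2], [3], [4], [5], [6], [7], [8]
  1-simplices (27): (27 of them)
  2-simplices (18): [0,1,2], [0,1,6], [0,2,5], [0,4,6], [0,4,8], [0,5,8], [1,2,3], [1,3,8], [1,6,7], [1,7,8], [2,3,4], [2,4,7], [2,5,7], [3,4,6], [3,5,6], [3,5,8], [4,7,8], [5,6,7]

so the chain groups are C_0 ≅ Z^9, C_1 ≅ Z^27, C_2 ≅ Z^18.

Boundary ∂_1: C_1 → C_0 sends each edge [p,q] (with p < q) to q − p.
The resulting 9×27 matrix has rank 8, and its Smith normal form has invariant factors (1,1,1,1,1,1,1,1).

The boundary map ∂_2: C_2 → C_1 acts by ∂[p,q,r] = [q,r] − [p,r] + [p,q]. For instance
  ∂[3,5,6] = [5,6] − [3,6] + [3,5],
  ∂[0,4,6] = [4,6] − [0,6] + [0,4].
The resulting 27×18 matrix has rank 17, and its Smith normal form has invariant factors (1,1,1,1,1,1,1,1,1,1,1,1,1,1,1,1,1).

From H_k ≅ ker(∂_k) / im(∂_{k+1}) we obtain:

  H_0: rank C_0 − rank ∂_1 = 9 − 8 = 1, and the invariant factors of ∂_1 are all 1, so H_0 = Z.
  H_1: rank ker ∂_1 − rank ∂_2 = (27 − 8) − 17 = 2, and the invariant factors of ∂_2 are all 1, so H_1 = Z^2.
  H_2: rank ker ∂_2 − rank ∂_3 = (18 − 17) − 0 = 1, and there is no ∂_3, so H_2 = Z.

As a check, the Euler characteristic is 9 − 27 + 18 = 0, which agrees with 1 − 2 + 1 = 0.

Hence the Betti numbers are b_0 = 1, b_1 = 2, b_2 = 1.

b_0 = 1, b_1 = 2, b_2 = 1.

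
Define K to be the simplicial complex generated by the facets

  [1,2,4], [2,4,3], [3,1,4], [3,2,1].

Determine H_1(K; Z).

H_1 = 0.

Take the total order 1 < 2 < 3 < 4 on the vertex set. Then K (dimension 2) consists of the simplices:

  0-simplices (4): [1], [2], [3], [4]
  1-simplices (6): [1,2], [1,3], [1,4], [2,3], [2,4], [3,4]
  2-simplices (4): [1,2,3], [1,2,4], [1,3,4], [2,3,4]

so the chain groups are C_0 ≅ Z^4, C_1 ≅ Z^6, C_2 ≅ Z^4.

The boundary map ∂_1: C_1 → C_0 is given by ∂[p,q] = [q] − [p].
The 4×6 boundary matrix has rank 3 and Smith normal form diag(1,1,1).

The boundary map ∂_2: C_2 → C_1 maps a triangle to the signed sum of its edges. For instance
  ∂[1,2,3] = [2,3] − [1,3] + [1,2],
  ∂[2,3,4] = [3,4] − [2,4] + [2,3].
The resulting 6×4 matrix has rank 3, and its Smith normal form has invariant factors (1,1,1).

From H_k ≅ ker(∂_k) / im(∂_{k+1}) we obtain:

  H_1: rank ker ∂_1 − rank ∂_2 = (6 − 3) − 3 = 0, and the invariant factors of ∂_2 are all 1, so H_1 = 0.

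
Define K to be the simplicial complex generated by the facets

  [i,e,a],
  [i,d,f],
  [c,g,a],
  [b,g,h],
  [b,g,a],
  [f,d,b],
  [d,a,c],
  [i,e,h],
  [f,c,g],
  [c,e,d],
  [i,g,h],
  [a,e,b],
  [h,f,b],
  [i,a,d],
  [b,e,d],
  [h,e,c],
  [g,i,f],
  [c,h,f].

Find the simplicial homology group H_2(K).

We work with the vertex ordering a < b < c < d < e < f < g < h < i. The simplices of K, each written with vertices in increasing order, are:

  0-simplices (9): a, b, c, d, e, f, g, h, i
  1-simplices (27): ab, ac, ad, ae, ag, ai, bd, be, bf, bg, bh, cd, ce, cf, cg, ch, de, df, di, eh, ei, fg, fh, fi, gh, gi, hi
  2-simplices (18): abe, abg, acd, acg, adi, aei, bde, bdf, bfh, bgh, cde, ceh, cfg, cfh, dfi, ehi, fgi, ghi

so the chain groups are C_0 ≅ Z^9, C_1 ≅ Z^27, C_2 ≅ Z^18.

∂_1: C_1 → C_0 sends each edge [p,q] (with p < q) to q − p.
The resulting 9×27 matrix has rank 8, and its Smith normal form has invariant factors (1,1,1,1,1,1,1,1).

∂_2: C_2 → C_1 sends each 2-simplex [p,q,r] to [q,r] − [p,r] + [p,q]. For instance
  ∂acg = cg − ag + ac,
  ∂bgh = gh − bh + bg.
The 27×18 boundary matrix has rank 18 and Smith normal form diag(1,1,1,1,1,1,1,1,1,1,1,1,1,1,1,1,1,2).

Now H_k = ker ∂_k / im ∂_{k+1}, so:

  H_2: rank ker ∂_2 − rank ∂_3 = (18 − 18) − 0 = 0, and there is no ∂_3, so H_2 ≅ 0.

H_2 = 0.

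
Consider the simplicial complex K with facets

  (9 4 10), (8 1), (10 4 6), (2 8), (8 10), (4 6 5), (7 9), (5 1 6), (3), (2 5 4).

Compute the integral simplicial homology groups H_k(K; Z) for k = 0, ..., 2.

H_0 ≅ Z^2,  H_1 ≅ Z^2,  H_2 = 0.

Fix the vertex order 1 < 2 < 3 < 4 < 5 < 6 < 7 < 8 < 9 < 10 and write every simplex with vertices in increasing order. Then dim K = 2 and the simplices of K are:

  0-simplices (10): [1], [2], [3], [4], [5], [6], [7], [8], [9], [10]
  1-simplices (15): [1,5], [1,6], [1,8], [2,4], [2,5], [2,8], [4,5], [4,6], [4,9], [4,10], [5,6], [6,10], [7,9], [8,10], [9,10]
  2-simplices (5): [1,5,6], [2,4,5], [4,5,6], [4,6,10], [4,9,10]

giving chain groups C_0 ≅ Z^10, C_1 ≅ Z^15, C_2 ≅ Z^5.

∂_1: C_1 → C_0 maps an edge to its endpoints' difference, ∂[p,q] = q − p.
As a 10×15 matrix over Z this has rank 8, with invariant factors (1,1,1,1,1,1,1,1).

∂_2: C_2 → C_1 sends each 2-simplex [p,q,r] to [q,r] − [p,r] + [p,q]. For instance
  ∂[1,5,6] = [5,6] − [1,6] + [1,5],
  ∂[4,5,6] = [5,6] − [4,6] + [4,5].
As a 15×5 matrix over Z this has rank 5, with invariant factors (1,1,1,1,1).

Computing H_k = (kernel of ∂_k) / (image of ∂_{k+1}):

  H_0: rank C_0 − rank ∂_1 = 10 − 8 = 2, and the invariant factors of ∂_1 are all 1, so H_0 = Z^2.
  H_1: rank ker ∂_1 − rank ∂_2 = (15 − 8) − 5 = 2, and the invariant factors of ∂_2 are all 1, so H_1 = Z^2.
  H_2: rank ker ∂_2 − rank ∂_3 = (5 − 5) − 0 = 0, and there is no ∂_3, so H_2 = 0.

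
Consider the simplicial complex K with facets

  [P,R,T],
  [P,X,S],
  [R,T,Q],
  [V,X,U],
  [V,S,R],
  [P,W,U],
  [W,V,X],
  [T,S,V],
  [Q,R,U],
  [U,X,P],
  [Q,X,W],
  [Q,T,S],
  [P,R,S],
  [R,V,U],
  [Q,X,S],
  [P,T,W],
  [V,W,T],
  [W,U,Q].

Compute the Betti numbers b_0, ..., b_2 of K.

b_0 = 1, b_1 = 1, b_2 = 0.

K has 9 vertices, 27 edges, 18 triangles.
rank ∂_0 = 0, rank ∂_1 = 8 ⇒ b_0 = 9 − 0 − 8 = 1; all invariant factors of ∂_1 are 1 so no torsion. So H_0 ≅ Z.
rank ∂_1 = 8, rank ∂_2 = 18 ⇒ b_1 = 27 − 8 − 18 = 1; ∂_2 has invariant factor(s) [2] giving torsion. So H_1 ≅ Z ⊕ Z_2.
rank ∂_2 = 18, rank ∂_3 = 0 ⇒ b_2 = 18 − 18 − 0 = 0. So H_2 ≅ 0.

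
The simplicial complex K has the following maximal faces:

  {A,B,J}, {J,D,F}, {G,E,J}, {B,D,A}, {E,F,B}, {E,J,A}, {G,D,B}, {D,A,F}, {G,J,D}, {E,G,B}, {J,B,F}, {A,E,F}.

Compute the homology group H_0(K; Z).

H_0 ≅ Z.

Order the vertices as A < B < D < E < F < G < J. Listing each simplex with vertices in this order, K has dimension 2 with simplices:

  0-simplices (7): A, B, D, E, F, G, J
  1-simplices (18): AB, AD, AE, AF, AJ, BD, BE, BF, BG, BJ, DF, DG, DJ, EF, EG, EJ, FJ, GJ
  2-simplices (12): ABD, ABJ, ADF, AEF, AEJ, BDG, BEF, BEG, BFJ, DFJ, DGJ, EGJ

Hence C_0 ≅ Z^7, C_1 ≅ Z^18, C_2 ≅ Z^12.

Boundary ∂_1: C_1 → C_0 sends each edge [p,q] (with p < q) to q − p. For instance
  ∂AE = E − A.
The 7×18 boundary matrix has rank 6 and Smith normal form diag(1,1,1,1,1,1).

∂_2: C_2 → C_1 maps a triangle to the signed sum of its edges. For instance
  ∂DFJ = FJ − DJ + DF,
  ∂EGJ = GJ − EJ + EG.
As a 18×12 matrix over Z this has rank 12, with invariant factors (1,1,1,1,1,1,1,1,1,1,1,2).

Computing H_k = (kernel of ∂_k) / (image of ∂_{k+1}):

  H_0: rank C_0 − rank ∂_1 = 7 − 6 = 1, and the invariant factors of ∂_1 are all 1, so H_0 ≅ Z.

(K is a triangulation of the real projective plane RP^2.)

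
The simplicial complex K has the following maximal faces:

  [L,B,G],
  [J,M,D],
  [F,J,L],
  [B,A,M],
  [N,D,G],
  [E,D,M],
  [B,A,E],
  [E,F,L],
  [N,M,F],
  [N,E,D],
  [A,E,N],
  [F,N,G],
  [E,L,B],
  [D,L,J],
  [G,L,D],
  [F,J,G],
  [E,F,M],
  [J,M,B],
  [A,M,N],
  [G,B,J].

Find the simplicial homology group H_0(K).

We work with the vertex ordering A < B < D < E < F < G < J < L < M < N. The simplices of K, each written with vertices in increasing order, are:

  0-simplices (10): A, B, D, E, F, G, J, L, M, N
  1-simplices (30): AB, AE, AM, AN, BE, BG, BJ, BL, BM, DE, DG, DJ, DL, DM, DN, EF, EL, EM, EN, FG, FJ, FL, FM, FN, GJ, GL, GN, JL, JM, MN
  2-simplices (20): ABE, ABM, AEN, AMN, BEL, BGJ, BGL, BJM, DEM, DEN, DGL, DGN, DJL, DJM, EFL, EFM, FGJ, FGN, FJL, FMN

so the chain groups are C_0 ≅ Z^10, C_1 ≅ Z^30, C_2 ≅ Z^20.

∂_1: C_1 → C_0 sends each edge [p,q] (with p < q) to q − p. For instance
  ∂JL = L − J.
The resulting 10×30 matrix has rank 9, and its Smith normal form has invariant factors (1,1,1,1,1,1,1,1,1).

∂_2: C_2 → C_1 maps a triangle to the signed sum of its edges. For instance
  ∂EFM = FM − EM + EF,
  ∂DGN = GN − DN + DG.
As a 30×20 matrix over Z this has rank 20, with invariant factors (1,1,1,1,1,1,1,1,1,1,1,1,1,1,1,1,1,1,1,2).

Computing H_k = (kernel of ∂_k) / (image of ∂_{k+1}):

  H_0: rank C_0 − rank ∂_1 = 10 − 9 = 1, and the invariant factors of ∂_1 are all 1, so H_0 = Z.

(K is a triangulation of the Klein bottle.)

H_0 = Z.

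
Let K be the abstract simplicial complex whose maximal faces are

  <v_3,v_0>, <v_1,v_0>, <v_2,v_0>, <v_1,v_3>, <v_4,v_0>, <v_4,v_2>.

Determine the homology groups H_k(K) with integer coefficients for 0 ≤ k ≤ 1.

H_0 ≅ Z,  H_1 ≅ Z^2.

We work with the vertex ordering v_0 < v_1 < v_2 < v_3 < v_4. The simplices of K, each written with vertices in increasing order, are:

  0-simplices (5): [v_0], [v_1], [v_2], [v_3], [v_4]
  1-simplices (6): [v_0,v_1], [v_0,v_2], [v_0,v_3], [v_0,v_4], [v_1,v_3], [v_2,v_4]

Hence C_0 ≅ Z^5, C_1 ≅ Z^6.

∂_1: C_1 → C_0 sends each edge [p,q] (with p < q) to q − p.
The 5×6 boundary matrix has rank 4 and Smith normal form diag(1,1,1,1).

From H_k ≅ ker(∂_k) / im(∂_{k+1}) we obtain:

  H_0: rank C_0 − rank ∂_1 = 5 − 4 = 1, and the invariant factors of ∂_1 are all 1, so H_0 = Z.
  H_1: rank ker ∂_1 − rank ∂_2 = (6 − 4) − 0 = 2, and there is no ∂_2, so H_1 = Z^2.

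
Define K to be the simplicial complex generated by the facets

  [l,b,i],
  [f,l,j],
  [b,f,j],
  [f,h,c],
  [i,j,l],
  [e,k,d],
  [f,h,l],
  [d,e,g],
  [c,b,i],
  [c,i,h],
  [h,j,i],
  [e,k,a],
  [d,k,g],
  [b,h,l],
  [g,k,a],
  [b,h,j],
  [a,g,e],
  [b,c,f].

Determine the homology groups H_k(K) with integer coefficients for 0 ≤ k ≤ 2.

H_0 ≅ Z^2,  H_1 ≅ Z/2,  H_2 ≅ Z.

We work with the vertex ordering a < b < c < d < e < f < g < h < i < j < k < l. The simplices of K, each written with vertices in increasing order, are:

  0-simplices (12): a, b, c, d, e, f, g, h, i, j, k, l
  1-simplices (27): ae, ag, ak, bc, bf, bh, bi, bj, bl, cf, ch, ci, de, dg, dk, eg, ek, fh, fj, fl, gk, hi, hj, hl, ij, il, jl
  2-simplices (18): aeg, aek, agk, bcf, bci, bfj, bhj, bhl, bil, cfh, chi, deg, dek, dgk, fhl, fjl, hij, ijl

so the chain groups are C_0 ≅ Z^12, C_1 ≅ Z^27, C_2 ≅ Z^18.

∂_1: C_1 → C_0 is given by ∂[p,q] = [q] − [p]. For instance
  ∂hi = i − h.
The 12×27 boundary matrix has rank 10 and Smith normal form diag(1,1,1,1,1,1,1,1,1,1).

The boundary map ∂_2: C_2 → C_1 sends each 2-simplex [p,q,r] to [q,r] − [p,r] + [p,q]. For instance
  ∂ijl = jl − il + ij,
  ∂bfj = fj − bj + bf.
The 27×18 boundary matrix has rank 17 and Smith normal form diag(1,1,1,1,1,1,1,1,1,1,1,1,1,1,1,1,2).

Now H_k = ker ∂_k / im ∂_{k+1}, so:

  H_0: rank C_0 − rank ∂_1 = 12 − 10 = 2, and the invariant factors of ∂_1 are all 1, so H_0 = Z^2.
  H_1: rank ker ∂_1 − rank ∂_2 = (27 − 10) − 17 = 0, and ∂_2 has invariant factor 2 > 1, so H_1 = Z/2.
  H_2: rank ker ∂_2 − rank ∂_3 = (18 − 17) − 0 = 1, and there is no ∂_3, so H_2 = Z.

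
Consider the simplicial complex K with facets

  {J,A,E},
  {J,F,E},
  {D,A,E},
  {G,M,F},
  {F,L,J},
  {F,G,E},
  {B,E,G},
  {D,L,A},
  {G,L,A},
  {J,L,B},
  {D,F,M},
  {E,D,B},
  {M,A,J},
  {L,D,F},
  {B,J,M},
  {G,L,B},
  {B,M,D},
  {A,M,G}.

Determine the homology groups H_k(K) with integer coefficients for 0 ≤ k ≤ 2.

H_0 = Z,  H_1 = Z^2,  H_2 = Z.

Order the vertices as A < B < D < E < F < G < J < L < M. Listing each simplex with vertices in this order, K has dimension 2 with simplices:

  0-simplices (9): A, B, D, E, F, G, J, L, M
  1-simplices (27): AD, AE, AG, AJ, AL, AM, BD, BE, BG, BJ, BL, BM, DE, DF, DL, DM, EF, EG, EJ, FG, FJ, FL, FM, GL, GM, JL, JM
  2-simplices (18): ADE, ADL, AEJ, AGL, AGM, AJM, BDE, BDM, BEG, BGL, BJL, BJM, DFL, DFM, EFG, EFJ, FGM, FJL

so the chain groups are C_0 ≅ Z^9, C_1 ≅ Z^27, C_2 ≅ Z^18.

The boundary map ∂_1: C_1 → C_0 maps an edge to its endpoints' difference, ∂[p,q] = q − p.
As a 9×27 matrix over Z this has rank 8, with invariant factors (1,1,1,1,1,1,1,1).

∂_2: C_2 → C_1 sends each 2-simplex [p,q,r] to [q,r] − [p,r] + [p,q]. For instance
  ∂AEJ = EJ − AJ + AE,
  ∂AJM = JM − AM + AJ.
As a 27×18 matrix over Z this has rank 17, with invariant factors (1,1,1,1,1,1,1,1,1,1,1,1,1,1,1,1,1).

Now H_k = ker ∂_k / im ∂_{k+1}, so:

  H_0: rank C_0 − rank ∂_1 = 9 − 8 = 1, and the invariant factors of ∂_1 are all 1, so H_0 ≅ Z.
  H_1: rank ker ∂_1 − rank ∂_2 = (27 − 8) − 17 = 2, and the invariant factors of ∂_2 are all 1, so H_1 ≅ Z^2.
  H_2: rank ker ∂_2 − rank ∂_3 = (18 − 17) − 0 = 1, and there is no ∂_3, so H_2 ≅ Z.

(K is a triangulation of the torus T^2.)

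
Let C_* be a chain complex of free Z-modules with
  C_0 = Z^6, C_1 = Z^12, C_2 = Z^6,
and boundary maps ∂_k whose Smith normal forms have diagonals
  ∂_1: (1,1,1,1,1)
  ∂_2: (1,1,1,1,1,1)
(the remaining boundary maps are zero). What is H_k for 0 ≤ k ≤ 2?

H_0: b_0 = 6 − 0 − 5 = 1; torsion from ∂_1 factors > 1: none. So H_0 = Z.
H_1: b_1 = 12 − 5 − 6 = 1; torsion from ∂_2 factors > 1: none. So H_1 = Z.
H_2: b_2 = 6 − 6 − 0 = 0; torsion from ∂_3 factors > 1: none. So H_2 = 0.

H_0 = Z,  H_1 = Z,  H_2 = 0.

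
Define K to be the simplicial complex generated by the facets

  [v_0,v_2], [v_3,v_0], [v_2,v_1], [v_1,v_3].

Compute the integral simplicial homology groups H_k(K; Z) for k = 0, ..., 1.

Fix the vertex order v_0 < v_1 < v_2 < v_3 and write every simplex with vertices in increasing order. Then dim K = 1 and the simplices of K are:

  0-simplices (4): [v_0], [v_1], [v_2], [v_3]
  1-simplices (4): [v_0,v_2], [v_0,v_3], [v_1,v_2], [v_1,v_3]

giving chain groups C_0 ≅ Z^4, C_1 ≅ Z^4.

Boundary ∂_1: C_1 → C_0 is given by ∂[p,q] = [q] − [p]. For instance
  ∂[v_0,v_3] = [v_3] − [v_0].
The resulting 4×4 matrix has rank 3, and its Smith normal form has invariant factors (1,1,1).

Reading off H_k = ker ∂_k / im ∂_{k+1}:

  H_0: rank C_0 − rank ∂_1 = 4 − 3 = 1, and the invariant factors of ∂_1 are all 1, so H_0 = Z.
  H_1: rank ker ∂_1 − rank ∂_2 = (4 − 3) − 0 = 1, and there is no ∂_2, so H_1 = Z.

As a check, the Euler characteristic is 4 − 4 = 0, which agrees with 1 − 1 = 0.

H_0 = Z,  H_1 = Z.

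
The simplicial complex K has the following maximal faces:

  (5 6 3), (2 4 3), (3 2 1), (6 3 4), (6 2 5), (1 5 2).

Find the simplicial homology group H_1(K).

Take the total order 1 < 2 < 3 < 4 < 5 < 6 on the vertex set. Then K (dimension 2) consists of the simplices:

  0-simplices (6): [1], [2], [3], [4], [5], [6]
  1-simplices (12): [1,2], [1,3], [1,5], [2,3], [2,4], [2,5], [2,6], [3,4], [3,5], [3,6], [4,6], [5,6]
  2-simplices (6): [1,2,3], [1,2,5], [2,3,4], [2,5,6], [3,4,6], [3,5,6]

so the chain groups are C_0 ≅ Z^6, C_1 ≅ Z^12, C_2 ≅ Z^6.

Boundary ∂_1: C_1 → C_0 maps an edge to its endpoints' difference, ∂[p,q] = q − p. For instance
  ∂[2,4] = [4] − [2].
As a 6×12 matrix over Z this has rank 5, with invariant factors (1,1,1,1,1).

∂_2: C_2 → C_1 acts by ∂[p,q,r] = [q,r] − [p,r] + [p,q]. For instance
  ∂[2,5,6] = [5,6] − [2,6] + [2,5],
  ∂[3,4,6] = [4,6] − [3,6] + [3,4].
This gives a 12×6 integer matrix of rank 6; reducing to Smith normal form yields diagonal entries (1,1,1,1,1,1).

From H_k ≅ ker(∂_k) / im(∂_{k+1}) we obtain:

  H_1: rank ker ∂_1 − rank ∂_2 = (12 − 5) − 6 = 1, and the invariant factors of ∂_2 are all 1, so H_1 = Z.

(K is a triangulation of the cylinder S^1 x I.)

H_1 = Z.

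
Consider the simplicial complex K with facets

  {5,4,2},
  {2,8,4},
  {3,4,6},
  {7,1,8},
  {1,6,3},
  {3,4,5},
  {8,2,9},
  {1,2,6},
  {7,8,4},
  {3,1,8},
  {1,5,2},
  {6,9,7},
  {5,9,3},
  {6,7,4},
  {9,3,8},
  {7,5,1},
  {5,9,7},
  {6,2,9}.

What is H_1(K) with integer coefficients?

K has 9 vertices, 27 edges, 18 triangles.
rank ∂_1 = 8, rank ∂_2 = 17 ⇒ b_1 = 27 − 8 − 17 = 2; all invariant factors of ∂_2 are 1 so no torsion. So H_1 = Z^2.

H_1 ≅ Z^2.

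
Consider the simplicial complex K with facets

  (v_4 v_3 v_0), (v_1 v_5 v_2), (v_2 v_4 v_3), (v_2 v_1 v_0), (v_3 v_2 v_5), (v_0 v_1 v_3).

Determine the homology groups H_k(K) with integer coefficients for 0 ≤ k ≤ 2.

H_0 ≅ Z,  H_1 ≅ Z,  H_2 = 0.

We work with the vertex ordering v_0 < v_1 < v_2 < v_3 < v_4 < v_5. The simplices of K, each written with vertices in increasing order, are:

  0-simplices (6): [v_0], [v_1], [v_2], [v_3], [v_4], [v_5]
  1-simplices (12): [v_0,v_1], [v_0,v_2], [v_0,v_3], [v_0,v_4], [v_1,v_2], [v_1,v_3], [v_1,v_5], [v_2,v_3], [v_2,v_4], [v_2,v_5], [v_3,v_4], [v_3,v_5]
  2-simplices (6): [v_0,v_1,v_2], [v_0,v_1,v_3], [v_0,v_3,v_4], [v_1,v_2,v_5], [v_2,v_3,v_4], [v_2,v_3,v_5]

so the chain groups are C_0 ≅ Z^6, C_1 ≅ Z^12, C_2 ≅ Z^6.

Boundary ∂_1: C_1 → C_0 is given by ∂[p,q] = [q] − [p]. For instance
  ∂[v_2,v_4] = [v_4] − [v_2].
The 6×12 boundary matrix has rank 5 and Smith normal form diag(1,1,1,1,1).

The boundary map ∂_2: C_2 → C_1 sends each 2-simplex [p,q,r] to [q,r] − [p,r] + [p,q]. For instance
  ∂[v_0,v_1,v_3] = [v_1,v_3] − [v_0,v_3] + [v_0,v_1],
  ∂[v_0,v_3,v_4] = [v_3,v_4] − [v_0,v_4] + [v_0,v_3].
This gives a 12×6 integer matrix of rank 6; reducing to Smith normal form yields diagonal entries (1,1,1,1,1,1).

Now H_k = ker ∂_k / im ∂_{k+1}, so:

  H_0: rank C_0 − rank ∂_1 = 6 − 5 = 1, and the invariant factors of ∂_1 are all 1, so H_0 ≅ Z.
  H_1: rank ker ∂_1 − rank ∂_2 = (12 − 5) − 6 = 1, and the invariant factors of ∂_2 are all 1, so H_1 ≅ Z.
  H_2: rank ker ∂_2 − rank ∂_3 = (6 − 6) − 0 = 0, and there is no ∂_3, so H_2 ≅ 0.

As a check, the Euler characteristic is 6 − 12 + 6 = 0, which agrees with 1 − 1 + 0 = 0.
(K is a triangulation of the cylinder S^1 x I.)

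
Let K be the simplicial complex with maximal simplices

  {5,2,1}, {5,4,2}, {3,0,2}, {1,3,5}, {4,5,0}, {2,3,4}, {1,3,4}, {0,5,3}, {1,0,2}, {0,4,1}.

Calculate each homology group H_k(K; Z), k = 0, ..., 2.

Take the total order 0 < 1 < 2 < 3 < 4 < 5 on the vertex set. Then K (dimension 2) consists of the simplices:

  0-simplices (6): [0], [1], [2], [3], [4], [5]
  1-simplices (15): [0,1], [0,2], [0,3], [0,4], [0,5], [1,2], [1,3], [1,4], [1,5], [2,3], [2,4], [2,5], [3,4], [3,5], [4,5]
  2-simplices (10): [0,1,2], [0,1,4], [0,2,3], [0,3,5], [0,4,5], [1,2,5], [1,3,4], [1,3,5], [2,3,4], [2,4,5]

Hence C_0 ≅ Z^6, C_1 ≅ Z^15, C_2 ≅ Z^10.

The boundary map ∂_1: C_1 → C_0 sends each edge [p,q] (with p < q) to q − p.
The resulting 6×15 matrix has rank 5, and its Smith normal form has invariant factors (1,1,1,1,1).

∂_2: C_2 → C_1 sends each 2-simplex [p,q,r] to [q,r] − [p,r] + [p,q]. For instance
  ∂[1,2,5] = [2,5] − [1,5] + [1,2],
  ∂[0,1,4] = [1,4] − [0,4] + [0,1].
This gives a 15×10 integer matrix of rank 10; reducing to Smith normal form yields diagonal entries (1,1,1,1,1,1,1,1,1,2).

From H_k ≅ ker(∂_k) / im(∂_{k+1}) we obtain:

  H_0: rank C_0 − rank ∂_1 = 6 − 5 = 1, and the invariant factors of ∂_1 are all 1, so H_0 = Z.
  H_1: rank ker ∂_1 − rank ∂_2 = (15 − 5) − 10 = 0, and ∂_2 has invariant factor 2 > 1, so H_1 = Z/2Z.
  H_2: rank ker ∂_2 − rank ∂_3 = (10 − 10) − 0 = 0, and there is no ∂_3, so H_2 = 0.

As a check, the Euler characteristic is 6 − 15 + 10 = 1, which agrees with 1 − 0 + 0 = 1.

H_0 = Z,  H_1 = Z/2Z,  H_2 = 0.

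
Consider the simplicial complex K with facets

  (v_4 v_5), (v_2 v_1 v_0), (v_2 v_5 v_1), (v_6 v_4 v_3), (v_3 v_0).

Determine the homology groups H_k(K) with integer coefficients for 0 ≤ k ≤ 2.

H_0 = Z,  H_1 = Z,  H_2 = 0.

Take the total order v_0 < v_1 < v_2 < v_3 < v_4 < v_5 < v_6 on the vertex set. Then K (dimension 2) consists of the simplices:

  0-simplices (7): [v_0], [v_1], [v_2], [v_3], [v_4], [v_5], [v_6]
  1-simplices (10): [v_0,v_1], [v_0,v_2], [v_0,v_3], [v_1,v_2], [v_1,v_5], [v_2,v_5], [v_3,v_4], [v_3,v_6], [v_4,v_5], [v_4,v_6]
  2-simplices (3): [v_0,v_1,v_2], [v_1,v_2,v_5], [v_3,v_4,v_6]

Hence C_0 ≅ Z^7, C_1 ≅ Z^10, C_2 ≅ Z^3.

∂_1: C_1 → C_0 is given by ∂[p,q] = [q] − [p].
As a 7×10 matrix over Z this has rank 6, with invariant factors (1,1,1,1,1,1).

Boundary ∂_2: C_2 → C_1 maps a triangle to the signed sum of its edges. For instance
  ∂[v_1,v_2,v_5] = [v_2,v_5] − [v_1,v_5] + [v_1,v_2],
  ∂[v_0,v_1,v_2] = [v_1,v_2] − [v_0,v_2] + [v_0,v_1].
The resulting 10×3 matrix has rank 3, and its Smith normal form has invariant factors (1,1,1).

Reading off H_k = ker ∂_k / im ∂_{k+1}:

  H_0: rank C_0 − rank ∂_1 = 7 − 6 = 1, and the invariant factors of ∂_1 are all 1, so H_0 ≅ Z.
  H_1: rank ker ∂_1 − rank ∂_2 = (10 − 6) − 3 = 1, and the invariant factors of ∂_2 are all 1, so H_1 ≅ Z.
  H_2: rank ker ∂_2 − rank ∂_3 = (3 − 3) − 0 = 0, and there is no ∂_3, so H_2 ≅ 0.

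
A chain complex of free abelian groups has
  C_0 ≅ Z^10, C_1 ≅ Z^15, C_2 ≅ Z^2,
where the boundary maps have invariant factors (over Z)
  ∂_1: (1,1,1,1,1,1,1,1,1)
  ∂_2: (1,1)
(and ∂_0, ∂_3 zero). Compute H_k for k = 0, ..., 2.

H_0 ≅ Z,  H_1 ≅ Z^4,  H_2 = 0.

H_0: b_0 = 10 − 0 − 9 = 1; torsion from ∂_1 factors > 1: none. So H_0 ≅ Z.
H_1: b_1 = 15 − 9 − 2 = 4; torsion from ∂_2 factors > 1: none. So H_1 ≅ Z^4.
H_2: b_2 = 2 − 2 − 0 = 0; torsion from ∂_3 factors > 1: none. So H_2 ≅ 0.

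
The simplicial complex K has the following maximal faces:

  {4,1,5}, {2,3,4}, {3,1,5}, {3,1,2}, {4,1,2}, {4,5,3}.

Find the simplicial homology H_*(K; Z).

H_0 = Z,  H_1 = 0,  H_2 = Z.

Order the vertices as 1 < 2 < 3 < 4 < 5. Listing each simplex with vertices in this order, K has dimension 2 with simplices:

  0-simplices (5): [1], [2], [3], [4], [5]
  1-simplices (9): [1,2], [1,3], [1,4], [1,5], [2,3], [2,4], [3,4], [3,5], [4,5]
  2-simplices (6): [1,2,3], [1,2,4], [1,3,5], [1,4,5], [2,3,4], [3,4,5]

Hence C_0 ≅ Z^5, C_1 ≅ Z^9, C_2 ≅ Z^6.

∂_1: C_1 → C_0 sends each edge [p,q] (with p < q) to q − p.
This gives a 5×9 integer matrix of rank 4; reducing to Smith normal form yields diagonal entries (1,1,1,1).

∂_2: C_2 → C_1 sends each 2-simplex [p,q,r] to [q,r] − [p,r] + [p,q]. For instance
  ∂[1,2,3] = [2,3] − [1,3] + [1,2],
  ∂[1,2,4] = [2,4] − [1,4] + [1,2].
The resulting 9×6 matrix has rank 5, and its Smith normal form has invariant factors (1,1,1,1,1).

Computing H_k = (kernel of ∂_k) / (image of ∂_{k+1}):

  H_0: rank C_0 − rank ∂_1 = 5 − 4 = 1, and the invariant factors of ∂_1 are all 1, so H_0 ≅ Z.
  H_1: rank ker ∂_1 − rank ∂_2 = (9 − 4) − 5 = 0, and the invariant factors of ∂_2 are all 1, so H_1 ≅ 0.
  H_2: rank ker ∂_2 − rank ∂_3 = (6 − 5) − 0 = 1, and there is no ∂_3, so H_2 ≅ Z.

As a check, the Euler characteristic is 5 − 9 + 6 = 2, which agrees with 1 − 0 + 1 = 2.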